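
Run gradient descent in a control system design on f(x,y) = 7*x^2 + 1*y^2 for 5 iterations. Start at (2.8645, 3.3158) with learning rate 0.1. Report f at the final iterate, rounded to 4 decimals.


Gradient descent on f(x,y) = 7*x^2 + 1*y^2.
Starting point: (2.8645, 3.3158), alpha = 0.1
Step 1: grad_x = 2*7*2.8645 = 40.103, grad_y = 2*1*3.3158 = 6.6316
  x_1 = 2.8645 - 0.1*40.103 = -1.1458
  y_1 = 3.3158 - 0.1*6.6316 = 2.6526
Step 2: grad_x = 2*7*-1.1458 = -16.0412, grad_y = 2*1*2.6526 = 5.3053
  x_2 = -1.1458 - 0.1*-16.0412 = 0.4583
  y_2 = 2.6526 - 0.1*5.3053 = 2.1221
Step 3: grad_x = 2*7*0.4583 = 6.4165, grad_y = 2*1*2.1221 = 4.2442
  x_3 = 0.4583 - 0.1*6.4165 = -0.1833
  y_3 = 2.1221 - 0.1*4.2442 = 1.6977
Step 4: grad_x = 2*7*-0.1833 = -2.5666, grad_y = 2*1*1.6977 = 3.3954
  x_4 = -0.1833 - 0.1*-2.5666 = 0.0733
  y_4 = 1.6977 - 0.1*3.3954 = 1.3582
Step 5: grad_x = 2*7*0.0733 = 1.0266, grad_y = 2*1*1.3582 = 2.7163
  x_5 = 0.0733 - 0.1*1.0266 = -0.0293
  y_5 = 1.3582 - 0.1*2.7163 = 1.0865
f(-0.0293, 1.0865) = 7*(-0.0293)^2 + 1*1.0865^2 = 1.1866


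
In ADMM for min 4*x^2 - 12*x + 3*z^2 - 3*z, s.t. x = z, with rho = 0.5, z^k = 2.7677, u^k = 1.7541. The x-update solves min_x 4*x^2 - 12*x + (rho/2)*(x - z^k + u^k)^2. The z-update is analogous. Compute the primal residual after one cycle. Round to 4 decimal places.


ADMM iteration with rho = 0.5, z^k = 2.7677, u^k = 1.7541
Step 1: x-update.
Minimize 4*x^2 - 12*x + (0.5/2)*(x - 2.7677 + 1.7541)^2
FOC: (2*4 + 0.5)*x = 12 + 0.5*(2.7677 - 1.7541)
x^{k+1} = 1.4714
Step 2: z-update.
Minimize 3*z^2 - 3*z + (0.5/2)*(1.4714 - z + 1.7541)^2
FOC: (2*3 + 0.5)*z = 3 + 0.5*(1.4714 + 1.7541)
z^{k+1} = 0.7097
Step 3: u-update.
u^{k+1} = 1.7541 + 1.4714 - 0.7097 = 2.5158
Step 4: Primal residual = |1.4714 - 0.7097| = 0.7617


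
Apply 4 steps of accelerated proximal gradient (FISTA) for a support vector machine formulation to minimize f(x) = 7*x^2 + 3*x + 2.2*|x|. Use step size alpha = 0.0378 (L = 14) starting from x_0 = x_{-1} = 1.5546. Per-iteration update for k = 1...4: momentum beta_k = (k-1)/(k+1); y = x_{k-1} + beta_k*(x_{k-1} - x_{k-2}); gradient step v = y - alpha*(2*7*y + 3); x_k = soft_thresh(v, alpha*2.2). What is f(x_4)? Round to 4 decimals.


FISTA on f(x) = 7*x^2 + 3*x + 2.2*|x|
L = 14, alpha = 0.0378
Iteration 1: beta = 0.0, y = 1.5546 + 0.0*(1.5546 - 1.5546) = 1.5546
  grad(y) = 24.7644, v = y - alpha*grad = 0.6185
  prox(v) = soft_thresh(0.6185, 0.0832) = 0.5353
Iteration 2: beta = 0.3333, y = 0.5353 + 0.3333*(0.5353 - 1.5546) = 0.1956
  grad(y) = 5.7383, v = y - alpha*grad = -0.0213
  prox(v) = soft_thresh(-0.0213, 0.0832) = 0.0
Iteration 3: beta = 0.5, y = 0.0 + 0.5*(0.0 - 0.5353) = -0.2677
  grad(y) = -0.7474, v = y - alpha*grad = -0.2394
  prox(v) = soft_thresh(-0.2394, 0.0832) = -0.1563
Iteration 4: beta = 0.6, y = -0.1563 + 0.6*(-0.1563 - 0.0) = -0.25
  grad(y) = -0.5002, v = y - alpha*grad = -0.2311
  prox(v) = soft_thresh(-0.2311, 0.0832) = -0.1479
f(x_4) = 7*(-0.1479)^2 + 3*(-0.1479) + 2.2*|-0.1479| = 0.0349


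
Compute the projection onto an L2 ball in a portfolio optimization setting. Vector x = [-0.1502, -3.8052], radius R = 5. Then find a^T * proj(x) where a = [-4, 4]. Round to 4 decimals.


Step 1: Compute ||x|| (intermediates to 6 decimals).
||x|| = sqrt((-0.1502)^2 + (-3.8052)^2) = 3.808163
Step 2: Project.
Since ||x|| <= R, proj = x (no scaling needed).
proj(x) = [-0.1502, -3.8052]
Step 3: Dot product.
a^T * proj(x) = -4*(-0.1502) + 4*(-3.8052) = -14.62


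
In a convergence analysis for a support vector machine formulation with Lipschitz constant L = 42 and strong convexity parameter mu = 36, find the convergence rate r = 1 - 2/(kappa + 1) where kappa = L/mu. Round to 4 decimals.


Step 1: Compute the condition number.
kappa = L/mu = 42/36 = 1.1667
Step 2: Compute the convergence rate.
r = 1 - 2/(kappa + 1) = 1 - 2*mu/(L + mu) = (L - mu)/(L + mu) = 6/78 = 0.0769


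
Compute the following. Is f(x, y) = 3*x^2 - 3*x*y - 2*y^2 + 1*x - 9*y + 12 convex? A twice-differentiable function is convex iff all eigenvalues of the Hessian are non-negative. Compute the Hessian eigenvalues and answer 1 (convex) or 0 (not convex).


The Hessian of f(x,y) = 3*x^2 - 3*x*y - 2*y^2 + 1*x - 9*y + 12 is:
H = [[6, -3], [-3, -4]]
Trace = 6 - 4 = 2
Determinant = 6*-4 - (-3)^2 = -33
Discriminant = (2)^2 - 4*-33 = 136.0
Eigenvalues: lambda_1 = -4.831, lambda_2 = 6.831
The function is not convex.

0


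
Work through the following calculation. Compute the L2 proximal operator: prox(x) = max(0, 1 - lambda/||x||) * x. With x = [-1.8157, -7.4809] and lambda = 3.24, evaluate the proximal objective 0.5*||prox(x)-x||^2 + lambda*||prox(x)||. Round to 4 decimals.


Step 1: Compute ||x||.
||x|| = 7.6981
Step 2: Compute scaling factor.
scale = max(0, 1 - 3.24/7.6981) = 0.5791
Step 3: prox(x) = [-1.0515, -4.3323]
||prox(x)|| = 4.4581
Step 4: Proximal objective.
0.5*||prox-x||^2 = 5.2488
lambda*||prox|| = 14.4442
Total = 19.693


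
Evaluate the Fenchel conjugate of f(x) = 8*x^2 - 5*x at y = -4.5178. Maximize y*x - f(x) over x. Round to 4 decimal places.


f*(y) = sup_x {y*x - a*x^2 - b*x} = sup_x {(y-b)*x - a*x^2}
FOC: (y - b) - 2a*x = 0 => x* = (y - b)/(2a)
x* = (-4.5178 + 5)/(2*8) = 0.0301
f*(-4.5178) = (y-b)^2/(4a) = (-4.5178 + 5)^2/(4*8)
= 0.2325/32 = 0.0073


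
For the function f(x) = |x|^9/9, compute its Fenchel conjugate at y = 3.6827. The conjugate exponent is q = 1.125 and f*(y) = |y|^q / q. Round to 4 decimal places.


The conjugate exponent q satisfies 1/p + 1/q = 1.
p = 9, so q = 9/(9 - 1) = 1.125
|y|^q = 3.6827^1.125 = 4.3345
f*(3.6827) = 4.3345 / 1.125 = 3.8529


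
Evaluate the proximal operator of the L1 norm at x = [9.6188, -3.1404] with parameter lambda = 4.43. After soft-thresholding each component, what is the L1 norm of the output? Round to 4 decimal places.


Soft-thresholding with lambda = 4.43:
prox(9.6188) = sign(9.6188)*max(|9.6188| - 4.43, 0) = 5.1888
prox(-3.1404) = sign(-3.1404)*max(|-3.1404| - 4.43, 0) = 0.0
prox(x) = [5.1888, 0.0]
||prox(x)||_1 = 5.1888 + 0.0 = 5.1888


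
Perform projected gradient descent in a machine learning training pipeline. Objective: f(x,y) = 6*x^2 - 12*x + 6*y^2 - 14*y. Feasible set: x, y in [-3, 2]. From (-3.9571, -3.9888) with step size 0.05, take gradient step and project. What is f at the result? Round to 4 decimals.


Step 1: Compute gradient at (-3.9571, -3.9888).
grad_x = 2*6*-3.9571 - 12 = -59.4852
grad_y = 2*6*-3.9888 - 14 = -61.8656
Step 2: Gradient step.
x_raw = -3.9571 - 0.05*-59.4852 = -0.9828
y_raw = -3.9888 - 0.05*-61.8656 = -0.8955
Step 3: Project onto [-3, 2].
x_proj = clip(-0.9828) = -0.9828
y_proj = clip(-0.8955) = -0.8955
Step 4: Evaluate f.
f(-0.9828, -0.8955) = 34.9389


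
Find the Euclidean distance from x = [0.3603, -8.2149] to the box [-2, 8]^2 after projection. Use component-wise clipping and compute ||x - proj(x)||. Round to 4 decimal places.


Project each component onto [-2, 8].
clip(0.3603) = 0.3603, clip(-8.2149) = -2.0
Projection = [0.3603, -2.0]
Squared diffs: [0.0, 38.625]
Distance = sqrt(38.625) = 6.2149


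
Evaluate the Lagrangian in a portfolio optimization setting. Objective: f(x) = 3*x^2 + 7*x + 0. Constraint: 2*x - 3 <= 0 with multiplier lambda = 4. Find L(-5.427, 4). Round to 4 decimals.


Step 1: Evaluate f(x).
f(-5.427) = 3*(-5.427)^2 + 7*(-5.427) + 0 = 50.368
Step 2: Evaluate g(x).
g(-5.427) = 2*-5.427 - 3 = -13.854
Step 3: Compute Lagrangian.
L = 50.368 + 4*-13.854 = -5.048


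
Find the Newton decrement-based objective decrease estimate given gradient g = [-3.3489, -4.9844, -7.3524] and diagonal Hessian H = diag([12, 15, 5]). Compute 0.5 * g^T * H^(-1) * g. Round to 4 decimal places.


Step 1: H is diagonal, so H^(-1) * g = [-0.2791, -0.3323, -1.4705].
Step 2: g^T H^(-1) g = sum_i g_i^2 / H_ii
  = (-3.3489)^2/12 + (-4.9844)^2/15 + (-7.3524)^2/5
  = 0.9346 + 1.6563 + 10.8116 = 13.4024
Step 3: Objective decrease = 0.5 * g^T H^(-1) g = 6.7012


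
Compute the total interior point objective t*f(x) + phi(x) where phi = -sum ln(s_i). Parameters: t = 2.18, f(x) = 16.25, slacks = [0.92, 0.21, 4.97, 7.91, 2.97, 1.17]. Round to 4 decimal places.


Step 1: Compute log-barrier.
ln values: [-0.0834, -1.5606, 1.6034, 2.0681, 1.0886, 0.157]
phi = -(-0.0834 - 1.5606 + 1.6034 + 2.0681 + 1.0886 + 0.157) = -3.2731
Step 2: Compute augmented objective.
t*f(x) = 2.18*16.25 = 35.425
Total = 35.425 - 3.2731 = 32.1519


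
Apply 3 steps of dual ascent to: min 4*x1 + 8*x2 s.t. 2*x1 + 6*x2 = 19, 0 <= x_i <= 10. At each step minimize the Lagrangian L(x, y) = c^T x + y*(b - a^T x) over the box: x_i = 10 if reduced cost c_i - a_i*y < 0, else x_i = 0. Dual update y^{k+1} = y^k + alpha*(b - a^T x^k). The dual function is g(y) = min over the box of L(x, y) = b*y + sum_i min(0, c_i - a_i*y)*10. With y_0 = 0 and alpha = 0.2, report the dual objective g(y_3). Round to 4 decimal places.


Dual ascent for LP: min 4*x1 + 8*x2, 2*x1 + 6*x2 = 19, 0 <= x_i <= 10
Step 1: y^k = 0.0, reduced costs: (4.0, 8.0)
  x^k = (0.0, 0.0), subgradient = b - a^T x = 19.0
  y^{k+1} = 0.0 + 0.2*19.0 = 3.8
Step 2: y^k = 3.8, reduced costs: (-3.6, -14.8)
  x^k = (10.0, 10.0), subgradient = b - a^T x = -61.0
  y^{k+1} = 3.8 + 0.2*-61.0 = -8.4
Step 3: y^k = -8.4, reduced costs: (20.8, 58.4)
  x^k = (0.0, 0.0), subgradient = b - a^T x = 19.0
  y^{k+1} = -8.4 + 0.2*19.0 = -4.6
Dual objective at y_3 = -4.6: reduced costs (13.2, 35.6), box minimizer x = (0.0, 0.0)
g(y_3) = b*y + (c1 - a1*y)*x1 + (c2 - a2*y)*x2 = 19*(-4.6) + 13.2*0.0 + 35.6*0.0 = -87.4 + 0.0 + 0.0 = -87.4


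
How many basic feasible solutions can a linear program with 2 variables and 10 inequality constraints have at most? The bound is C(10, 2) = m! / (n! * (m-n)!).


Each vertex corresponds to some choice of n active constraints out of m, so the number of vertices is at most C(m, n) = m! / (n!(m-n)!).
m = 10, n = 2
Numerator: 10 * 9
Denominator: 2! = 2
C(10, 2) = 45


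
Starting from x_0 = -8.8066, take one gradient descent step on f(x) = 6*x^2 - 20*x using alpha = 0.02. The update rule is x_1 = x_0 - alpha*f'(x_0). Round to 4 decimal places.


We compute the gradient at x_0 and apply the update.
f'(x) = 12*x - 20
f'(-8.8066) = 12*-8.8066 - 20 = -125.6792
x_1 = -8.8066 - 0.02*-125.6792 = -6.293


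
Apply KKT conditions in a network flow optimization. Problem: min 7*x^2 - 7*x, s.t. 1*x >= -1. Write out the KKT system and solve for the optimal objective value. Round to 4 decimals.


Step 1: Try lambda = 0 (constraint inactive).
Stationarity: 2*7*x - 7 = 0
x* = 7/(2*7) = 0.5
Check constraint: 1*0.5 = 0.5 >= -1 -- satisfied.
Step 2: Compute optimal value.
f(x*) = 7*0.5^2 - 7*0.5 = -1.75


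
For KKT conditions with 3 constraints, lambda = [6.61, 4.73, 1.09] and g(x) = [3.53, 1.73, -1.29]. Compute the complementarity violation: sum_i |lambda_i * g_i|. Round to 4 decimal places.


KKT complementary slackness check:
lambda_1 * g_1 = 6.61 * 3.53 = 23.3333
lambda_2 * g_2 = 4.73 * 1.73 = 8.1829
lambda_3 * g_3 = 1.09 * -1.29 = -1.4061
Total violation = 23.3333 + 8.1829 + 1.4061 = 32.9223


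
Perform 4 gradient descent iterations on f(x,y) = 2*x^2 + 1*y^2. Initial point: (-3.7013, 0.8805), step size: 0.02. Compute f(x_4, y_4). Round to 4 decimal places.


Gradient descent on f(x,y) = 2*x^2 + 1*y^2.
Starting point: (-3.7013, 0.8805), alpha = 0.02
Step 1: grad_x = 2*2*-3.7013 = -14.8052, grad_y = 2*1*0.8805 = 1.761
  x_1 = -3.7013 - 0.02*-14.8052 = -3.4052
  y_1 = 0.8805 - 0.02*1.761 = 0.8453
Step 2: grad_x = 2*2*-3.4052 = -13.6208, grad_y = 2*1*0.8453 = 1.6906
  x_2 = -3.4052 - 0.02*-13.6208 = -3.1328
  y_2 = 0.8453 - 0.02*1.6906 = 0.8115
Step 3: grad_x = 2*2*-3.1328 = -12.5311, grad_y = 2*1*0.8115 = 1.6229
  x_3 = -3.1328 - 0.02*-12.5311 = -2.8822
  y_3 = 0.8115 - 0.02*1.6229 = 0.779
Step 4: grad_x = 2*2*-2.8822 = -11.5286, grad_y = 2*1*0.779 = 1.558
  x_4 = -2.8822 - 0.02*-11.5286 = -2.6516
  y_4 = 0.779 - 0.02*1.558 = 0.7478
f(-2.6516, 0.7478) = 2*(-2.6516)^2 + 1*0.7478^2 = 14.6211


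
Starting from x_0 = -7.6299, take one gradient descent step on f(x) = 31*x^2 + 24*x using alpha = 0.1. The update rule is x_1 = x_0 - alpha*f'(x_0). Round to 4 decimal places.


We compute the gradient at x_0 and apply the update.
f'(x) = 62*x + 24
f'(-7.6299) = 62*-7.6299 + 24 = -449.0538
x_1 = -7.6299 - 0.1*-449.0538 = 37.2755


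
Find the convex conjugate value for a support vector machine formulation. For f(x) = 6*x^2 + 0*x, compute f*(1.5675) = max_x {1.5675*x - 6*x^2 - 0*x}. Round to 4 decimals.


f*(y) = sup_x {y*x - a*x^2 - b*x} = sup_x {(y-b)*x - a*x^2}
FOC: (y - b) - 2a*x = 0 => x* = (y - b)/(2a)
x* = (1.5675 - 0)/(2*6) = 0.1306
f*(1.5675) = (y-b)^2/(4a) = (1.5675 - 0)^2/(4*6)
= 2.4571/24 = 0.1024


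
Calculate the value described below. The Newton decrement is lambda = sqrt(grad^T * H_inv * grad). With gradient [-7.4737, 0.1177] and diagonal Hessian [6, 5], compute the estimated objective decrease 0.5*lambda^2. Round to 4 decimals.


Step 1: H is diagonal, so H^(-1) * g = [-1.2456, 0.0235].
Step 2: g^T H^(-1) g = sum_i g_i^2 / H_ii
  = (-7.4737)^2/6 + (0.1177)^2/5
  = 9.3094 + 0.0028 = 9.3121
Step 3: Objective decrease = 0.5 * g^T H^(-1) g = 4.6561


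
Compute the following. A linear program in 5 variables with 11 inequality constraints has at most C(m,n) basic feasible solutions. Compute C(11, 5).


Each vertex corresponds to some choice of n active constraints out of m, so the number of vertices is at most C(m, n) = m! / (n!(m-n)!).
m = 11, n = 5
Numerator: 11 * 10 * 9 * 8 * 7
Denominator: 5! = 120
C(11, 5) = 462


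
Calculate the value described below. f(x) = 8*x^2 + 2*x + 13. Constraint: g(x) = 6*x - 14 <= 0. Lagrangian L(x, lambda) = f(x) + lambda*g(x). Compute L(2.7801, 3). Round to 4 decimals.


Step 1: Evaluate f(x).
f(2.7801) = 8*2.7801^2 + 2*2.7801 + 13 = 80.3918
Step 2: Evaluate g(x).
g(2.7801) = 6*2.7801 - 14 = 2.6806
Step 3: Compute Lagrangian.
L = 80.3918 + 3*2.6806 = 88.4336


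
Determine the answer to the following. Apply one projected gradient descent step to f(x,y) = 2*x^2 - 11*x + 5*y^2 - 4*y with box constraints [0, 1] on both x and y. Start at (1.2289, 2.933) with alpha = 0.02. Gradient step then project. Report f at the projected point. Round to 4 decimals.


Step 1: Compute gradient at (1.2289, 2.933).
grad_x = 2*2*1.2289 - 11 = -6.0844
grad_y = 2*5*2.933 - 4 = 25.33
Step 2: Gradient step.
x_raw = 1.2289 - 0.02*-6.0844 = 1.3506
y_raw = 2.933 - 0.02*25.33 = 2.4264
Step 3: Project onto [0, 1].
x_proj = clip(1.3506) = 1.0
y_proj = clip(2.4264) = 1.0
Step 4: Evaluate f.
f(1.0, 1.0) = -8.0


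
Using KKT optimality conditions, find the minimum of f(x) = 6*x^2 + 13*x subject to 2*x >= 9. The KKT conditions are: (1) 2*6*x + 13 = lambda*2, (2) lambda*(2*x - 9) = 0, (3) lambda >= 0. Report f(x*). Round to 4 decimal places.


Step 1: Try lambda = 0 (constraint inactive).
x_unc = -13/(2*6) = -1.0833
Check: 2*-1.0833 = -2.1666 < 9 -- violated!
Step 2: Constraint must be active: 2*x = 9
x* = 9/2 = 4.5
lambda = (2*6*4.5 + 13)/2 = 33.5
Step 3: Compute optimal value.
f(x*) = 6*4.5^2 + 13*4.5 = 180.0


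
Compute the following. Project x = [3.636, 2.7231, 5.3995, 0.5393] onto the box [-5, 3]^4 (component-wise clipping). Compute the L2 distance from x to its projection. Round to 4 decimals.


Project each component onto [-5, 3].
clip(3.636) = 3.0, clip(2.7231) = 2.7231, clip(5.3995) = 3.0, clip(0.5393) = 0.5393
Projection = [3.0, 2.7231, 3.0, 0.5393]
Squared diffs: [0.4045, 0.0, 5.7576, 0.0]
Distance = sqrt(6.1621) = 2.4824


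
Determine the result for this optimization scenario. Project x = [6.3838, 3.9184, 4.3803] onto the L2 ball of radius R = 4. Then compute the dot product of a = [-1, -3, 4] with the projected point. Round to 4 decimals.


Step 1: Compute ||x|| (intermediates to 6 decimals).
||x|| = sqrt(6.3838^2 + 3.9184^2 + 4.3803^2) = 8.677199
Step 2: Project.
Since ||x|| > R, scale = R/||x|| = 4/8.677199 = 0.460978, proj(x) = scale * x
proj(x) = [2.942791, 1.806296, 2.019222]
Step 3: Dot product.
a^T * proj(x) = -1*2.942791 - 3*1.806296 + 4*2.019222 = -0.2848


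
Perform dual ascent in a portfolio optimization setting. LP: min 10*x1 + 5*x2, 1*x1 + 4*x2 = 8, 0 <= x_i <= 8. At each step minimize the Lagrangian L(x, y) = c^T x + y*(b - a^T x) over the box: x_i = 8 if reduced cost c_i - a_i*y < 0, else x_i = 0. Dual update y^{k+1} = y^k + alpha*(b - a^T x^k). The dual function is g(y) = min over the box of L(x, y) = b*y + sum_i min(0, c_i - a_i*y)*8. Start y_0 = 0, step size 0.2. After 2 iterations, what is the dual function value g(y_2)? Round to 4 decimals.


Dual ascent for LP: min 10*x1 + 5*x2, 1*x1 + 4*x2 = 8, 0 <= x_i <= 8
Step 1: y^k = 0.0, reduced costs: (10.0, 5.0)
  x^k = (0.0, 0.0), subgradient = b - a^T x = 8.0
  y^{k+1} = 0.0 + 0.2*8.0 = 1.6
Step 2: y^k = 1.6, reduced costs: (8.4, -1.4)
  x^k = (0.0, 8.0), subgradient = b - a^T x = -24.0
  y^{k+1} = 1.6 + 0.2*-24.0 = -3.2
Dual objective at y_2 = -3.2: reduced costs (13.2, 17.8), box minimizer x = (0.0, 0.0)
g(y_2) = b*y + (c1 - a1*y)*x1 + (c2 - a2*y)*x2 = 8*(-3.2) + 13.2*0.0 + 17.8*0.0 = -25.6 + 0.0 + 0.0 = -25.6


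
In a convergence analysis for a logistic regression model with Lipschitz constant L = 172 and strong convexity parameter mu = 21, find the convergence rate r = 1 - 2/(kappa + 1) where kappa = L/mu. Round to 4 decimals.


Step 1: Compute the condition number.
kappa = L/mu = 172/21 = 8.1905
Step 2: Compute the convergence rate.
r = 1 - 2/(kappa + 1) = 1 - 2*mu/(L + mu) = (L - mu)/(L + mu) = 151/193 = 0.7824


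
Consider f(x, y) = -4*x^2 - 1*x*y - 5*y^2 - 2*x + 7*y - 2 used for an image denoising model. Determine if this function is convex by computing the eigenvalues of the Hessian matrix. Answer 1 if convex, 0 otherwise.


The Hessian of f(x,y) = -4*x^2 - 1*x*y - 5*y^2 - 2*x + 7*y - 2 is:
H = [[-8, -1], [-1, -10]]
Trace = -8 - 10 = -18
Determinant = -8*-10 - (-1)^2 = 79
Discriminant = (-18)^2 - 4*79 = 8.0
Eigenvalues: lambda_1 = -10.4142, lambda_2 = -7.5858
The function is not convex.

0


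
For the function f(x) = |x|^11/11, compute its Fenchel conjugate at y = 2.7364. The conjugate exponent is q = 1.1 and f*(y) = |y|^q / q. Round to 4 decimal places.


The conjugate exponent q satisfies 1/p + 1/q = 1.
p = 11, so q = 11/(11 - 1) = 1.1
|y|^q = 2.7364^1.1 = 3.0262
f*(2.7364) = 3.0262 / 1.1 = 2.7511


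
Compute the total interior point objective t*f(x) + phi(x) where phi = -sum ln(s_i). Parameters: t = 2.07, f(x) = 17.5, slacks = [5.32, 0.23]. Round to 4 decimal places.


Step 1: Compute log-barrier.
ln values: [1.6715, -1.4697]
phi = -(1.6715 - 1.4697) = -0.2018
Step 2: Compute augmented objective.
t*f(x) = 2.07*17.5 = 36.225
Total = 36.225 - 0.2018 = 36.0232


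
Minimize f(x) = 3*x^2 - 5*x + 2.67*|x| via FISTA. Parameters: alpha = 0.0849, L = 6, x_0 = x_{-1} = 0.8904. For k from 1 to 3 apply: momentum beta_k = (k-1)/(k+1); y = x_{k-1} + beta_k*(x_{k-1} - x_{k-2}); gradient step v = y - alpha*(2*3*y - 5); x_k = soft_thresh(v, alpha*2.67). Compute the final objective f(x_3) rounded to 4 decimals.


FISTA on f(x) = 3*x^2 - 5*x + 2.67*|x|
L = 6, alpha = 0.0849
Iteration 1: beta = 0.0, y = 0.8904 + 0.0*(0.8904 - 0.8904) = 0.8904
  grad(y) = 0.3424, v = y - alpha*grad = 0.8613
  prox(v) = soft_thresh(0.8613, 0.2267) = 0.6346
Iteration 2: beta = 0.3333, y = 0.6346 + 0.3333*(0.6346 - 0.8904) = 0.5494
  grad(y) = -1.7036, v = y - alpha*grad = 0.694
  prox(v) = soft_thresh(0.694, 0.2267) = 0.4674
Iteration 3: beta = 0.5, y = 0.4674 + 0.5*(0.4674 - 0.6346) = 0.3837
  grad(y) = -2.6978, v = y - alpha*grad = 0.6127
  prox(v) = soft_thresh(0.6127, 0.2267) = 0.3861
f(x_3) = 3*0.3861^2 - 5*0.3861 + 2.67*|0.3861| = -0.4524


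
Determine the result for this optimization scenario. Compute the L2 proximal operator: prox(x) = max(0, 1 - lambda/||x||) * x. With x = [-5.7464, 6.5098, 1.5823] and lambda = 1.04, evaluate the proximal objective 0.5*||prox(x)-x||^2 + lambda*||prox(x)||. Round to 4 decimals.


Step 1: Compute ||x||.
||x|| = 8.8262
Step 2: Compute scaling factor.
scale = max(0, 1 - 1.04/8.8262) = 0.8822
Step 3: prox(x) = [-5.0693, 5.7427, 1.3959]
||prox(x)|| = 7.7862
Step 4: Proximal objective.
0.5*||prox-x||^2 = 0.5408
lambda*||prox|| = 8.0976
Total = 8.6385


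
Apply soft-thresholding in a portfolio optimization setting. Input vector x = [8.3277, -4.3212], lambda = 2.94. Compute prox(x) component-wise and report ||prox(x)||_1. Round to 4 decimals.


Soft-thresholding with lambda = 2.94:
prox(8.3277) = sign(8.3277)*max(|8.3277| - 2.94, 0) = 5.3877
prox(-4.3212) = sign(-4.3212)*max(|-4.3212| - 2.94, 0) = -1.3812
prox(x) = [5.3877, -1.3812]
||prox(x)||_1 = 5.3877 + 1.3812 = 6.7689


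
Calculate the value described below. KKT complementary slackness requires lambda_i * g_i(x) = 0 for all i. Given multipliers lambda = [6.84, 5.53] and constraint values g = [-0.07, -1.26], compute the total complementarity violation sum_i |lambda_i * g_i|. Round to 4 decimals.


KKT complementary slackness check:
lambda_1 * g_1 = 6.84 * -0.07 = -0.4788
lambda_2 * g_2 = 5.53 * -1.26 = -6.9678
Total violation = 0.4788 + 6.9678 = 7.4466


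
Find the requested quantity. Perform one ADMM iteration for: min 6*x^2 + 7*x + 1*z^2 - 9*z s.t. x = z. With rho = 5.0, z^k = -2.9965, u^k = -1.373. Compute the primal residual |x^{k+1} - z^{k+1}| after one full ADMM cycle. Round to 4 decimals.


ADMM iteration with rho = 5.0, z^k = -2.9965, u^k = -1.373
Step 1: x-update.
Minimize 6*x^2 + 7*x + (5.0/2)*(x + 2.9965 - 1.373)^2
FOC: (2*6 + 5.0)*x = -7 + 5.0*(-2.9965 + 1.373)
x^{k+1} = -0.8893
Step 2: z-update.
Minimize 1*z^2 - 9*z + (5.0/2)*(-0.8893 - z - 1.373)^2
FOC: (2*1 + 5.0)*z = 9 + 5.0*(-0.8893 - 1.373)
z^{k+1} = -0.3302
Step 3: u-update.
u^{k+1} = -1.373 - 0.8893 + 0.3302 = -1.9321
Step 4: Primal residual = |-0.8893 + 0.3302| = 0.5591


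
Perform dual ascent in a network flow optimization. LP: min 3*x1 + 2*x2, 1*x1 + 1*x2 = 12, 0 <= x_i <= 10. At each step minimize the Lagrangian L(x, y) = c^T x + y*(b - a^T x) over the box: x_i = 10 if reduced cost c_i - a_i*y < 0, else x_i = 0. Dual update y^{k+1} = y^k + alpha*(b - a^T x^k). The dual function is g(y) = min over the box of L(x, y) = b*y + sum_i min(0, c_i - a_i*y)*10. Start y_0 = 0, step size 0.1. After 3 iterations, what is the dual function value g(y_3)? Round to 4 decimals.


Dual ascent for LP: min 3*x1 + 2*x2, 1*x1 + 1*x2 = 12, 0 <= x_i <= 10
Step 1: y^k = 0.0, reduced costs: (3.0, 2.0)
  x^k = (0.0, 0.0), subgradient = b - a^T x = 12.0
  y^{k+1} = 0.0 + 0.1*12.0 = 1.2
Step 2: y^k = 1.2, reduced costs: (1.8, 0.8)
  x^k = (0.0, 0.0), subgradient = b - a^T x = 12.0
  y^{k+1} = 1.2 + 0.1*12.0 = 2.4
Step 3: y^k = 2.4, reduced costs: (0.6, -0.4)
  x^k = (0.0, 10.0), subgradient = b - a^T x = 2.0
  y^{k+1} = 2.4 + 0.1*2.0 = 2.6
Dual objective at y_3 = 2.6: reduced costs (0.4, -0.6), box minimizer x = (0.0, 10.0)
g(y_3) = b*y + (c1 - a1*y)*x1 + (c2 - a2*y)*x2 = 12*2.6 + 0.4*0.0 + (-0.6)*10.0 = 31.2 + 0.0 - 6.0 = 25.2


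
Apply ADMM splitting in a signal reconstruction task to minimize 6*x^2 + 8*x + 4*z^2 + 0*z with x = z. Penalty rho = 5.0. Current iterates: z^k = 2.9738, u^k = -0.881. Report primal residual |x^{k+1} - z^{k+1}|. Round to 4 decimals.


ADMM iteration with rho = 5.0, z^k = 2.9738, u^k = -0.881
Step 1: x-update.
Minimize 6*x^2 + 8*x + (5.0/2)*(x - 2.9738 - 0.881)^2
FOC: (2*6 + 5.0)*x = -8 + 5.0*(2.9738 + 0.881)
x^{k+1} = 0.6632
Step 2: z-update.
Minimize 4*z^2 + 0*z + (5.0/2)*(0.6632 - z - 0.881)^2
FOC: (2*4 + 5.0)*z = 0 + 5.0*(0.6632 - 0.881)
z^{k+1} = -0.0838
Step 3: u-update.
u^{k+1} = -0.881 + 0.6632 + 0.0838 = -0.134
Step 4: Primal residual = |0.6632 + 0.0838| = 0.747


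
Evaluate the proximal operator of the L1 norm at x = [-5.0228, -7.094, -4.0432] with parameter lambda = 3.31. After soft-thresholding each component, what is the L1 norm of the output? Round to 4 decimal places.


Soft-thresholding with lambda = 3.31:
prox(-5.0228) = sign(-5.0228)*max(|-5.0228| - 3.31, 0) = -1.7128
prox(-7.094) = sign(-7.094)*max(|-7.094| - 3.31, 0) = -3.784
prox(-4.0432) = sign(-4.0432)*max(|-4.0432| - 3.31, 0) = -0.7332
prox(x) = [-1.7128, -3.784, -0.7332]
||prox(x)||_1 = 1.7128 + 3.784 + 0.7332 = 6.23


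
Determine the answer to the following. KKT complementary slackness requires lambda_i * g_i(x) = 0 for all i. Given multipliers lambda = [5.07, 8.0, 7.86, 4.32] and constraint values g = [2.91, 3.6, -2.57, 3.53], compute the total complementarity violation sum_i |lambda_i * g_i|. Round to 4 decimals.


KKT complementary slackness check:
lambda_1 * g_1 = 5.07 * 2.91 = 14.7537
lambda_2 * g_2 = 8.0 * 3.6 = 28.8
lambda_3 * g_3 = 7.86 * -2.57 = -20.2002
lambda_4 * g_4 = 4.32 * 3.53 = 15.2496
Total violation = 14.7537 + 28.8 + 20.2002 + 15.2496 = 79.0035


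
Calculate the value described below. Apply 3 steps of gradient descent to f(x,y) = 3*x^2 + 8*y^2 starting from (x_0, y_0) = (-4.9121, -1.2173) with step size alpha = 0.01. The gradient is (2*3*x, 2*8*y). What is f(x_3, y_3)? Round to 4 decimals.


Gradient descent on f(x,y) = 3*x^2 + 8*y^2.
Starting point: (-4.9121, -1.2173), alpha = 0.01
Step 1: grad_x = 2*3*-4.9121 = -29.4726, grad_y = 2*8*-1.2173 = -19.4768
  x_1 = -4.9121 - 0.01*-29.4726 = -4.6174
  y_1 = -1.2173 - 0.01*-19.4768 = -1.0225
Step 2: grad_x = 2*3*-4.6174 = -27.7042, grad_y = 2*8*-1.0225 = -16.3605
  x_2 = -4.6174 - 0.01*-27.7042 = -4.3403
  y_2 = -1.0225 - 0.01*-16.3605 = -0.8589
Step 3: grad_x = 2*3*-4.3403 = -26.042, grad_y = 2*8*-0.8589 = -13.7428
  x_3 = -4.3403 - 0.01*-26.042 = -4.0799
  y_3 = -0.8589 - 0.01*-13.7428 = -0.7215
f(-4.0799, -0.7215) = 3*(-4.0799)^2 + 8*(-0.7215)^2 = 54.1015


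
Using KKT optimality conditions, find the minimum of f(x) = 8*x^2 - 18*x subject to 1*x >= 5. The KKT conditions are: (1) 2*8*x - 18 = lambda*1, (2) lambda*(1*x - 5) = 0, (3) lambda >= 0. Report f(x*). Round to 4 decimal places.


Step 1: Try lambda = 0 (constraint inactive).
x_unc = 18/(2*8) = 1.125
Check: 1*1.125 = 1.125 < 5 -- violated!
Step 2: Constraint must be active: 1*x = 5
x* = 5/1 = 5.0
lambda = (2*8*5.0 - 18)/1 = 62.0
Step 3: Compute optimal value.
f(x*) = 8*5.0^2 - 18*5.0 = 110.0


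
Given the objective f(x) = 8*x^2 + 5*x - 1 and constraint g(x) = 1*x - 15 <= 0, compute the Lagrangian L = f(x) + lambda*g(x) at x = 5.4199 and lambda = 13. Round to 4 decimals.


Step 1: Evaluate f(x).
f(5.4199) = 8*5.4199^2 + 5*5.4199 - 1 = 261.102
Step 2: Evaluate g(x).
g(5.4199) = 1*5.4199 - 15 = -9.5801
Step 3: Compute Lagrangian.
L = 261.102 + 13*-9.5801 = 136.5607


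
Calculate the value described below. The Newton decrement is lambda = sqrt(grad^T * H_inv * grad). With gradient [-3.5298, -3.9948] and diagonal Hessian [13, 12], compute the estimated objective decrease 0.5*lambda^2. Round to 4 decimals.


Step 1: H is diagonal, so H^(-1) * g = [-0.2715, -0.3329].
Step 2: g^T H^(-1) g = sum_i g_i^2 / H_ii
  = (-3.5298)^2/13 + (-3.9948)^2/12
  = 0.9584 + 1.3299 = 2.2883
Step 3: Objective decrease = 0.5 * g^T H^(-1) g = 1.1441


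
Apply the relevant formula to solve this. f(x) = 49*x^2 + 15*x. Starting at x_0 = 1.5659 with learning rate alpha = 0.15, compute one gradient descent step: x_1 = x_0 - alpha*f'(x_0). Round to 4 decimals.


We compute the gradient at x_0 and apply the update.
f'(x) = 98*x + 15
f'(1.5659) = 98*1.5659 + 15 = 168.4582
x_1 = 1.5659 - 0.15*168.4582 = -23.7028


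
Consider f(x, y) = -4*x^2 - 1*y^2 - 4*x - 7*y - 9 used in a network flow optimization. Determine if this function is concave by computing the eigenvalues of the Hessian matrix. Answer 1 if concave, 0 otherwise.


The Hessian of f(x,y) = -4*x^2 - 1*y^2 - 4*x - 7*y - 9 is:
H = [[-8, 0], [0, -2]]
Trace = -8 - 2 = -10
Determinant = -8*-2 - (0)^2 = 16
Discriminant = (-10)^2 - 4*16 = 36.0
Eigenvalues: lambda_1 = -8.0, lambda_2 = -2.0
The function is concave.

1


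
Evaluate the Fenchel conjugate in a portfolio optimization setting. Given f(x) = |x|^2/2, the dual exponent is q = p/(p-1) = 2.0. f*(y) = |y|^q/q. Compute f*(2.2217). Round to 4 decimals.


The conjugate exponent q satisfies 1/p + 1/q = 1.
p = 2, so q = 2/(2 - 1) = 2.0
|y|^q = 2.2217^2.0 = 4.936
f*(2.2217) = 4.936 / 2.0 = 2.468


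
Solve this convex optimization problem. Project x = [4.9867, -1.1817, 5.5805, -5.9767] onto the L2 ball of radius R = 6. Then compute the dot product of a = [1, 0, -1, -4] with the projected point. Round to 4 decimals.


Step 1: Compute ||x|| (intermediates to 6 decimals).
||x|| = sqrt(4.9867^2 + (-1.1817)^2 + 5.5805^2 + (-5.9767)^2) = 9.650208
Step 2: Project.
Since ||x|| > R, scale = R/||x|| = 6/9.650208 = 0.621748, proj(x) = scale * x
proj(x) = [3.100471, -0.73472, 3.469665, -3.716001]
Step 3: Dot product.
a^T * proj(x) = 1*3.100471 + 0*(-0.73472) - 1*3.469665 - 4*(-3.716001) = 14.4948


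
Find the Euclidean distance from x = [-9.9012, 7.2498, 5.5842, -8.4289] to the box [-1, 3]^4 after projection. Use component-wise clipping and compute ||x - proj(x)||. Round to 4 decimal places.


Project each component onto [-1, 3].
clip(-9.9012) = -1.0, clip(7.2498) = 3.0, clip(5.5842) = 3.0, clip(-8.4289) = -1.0
Projection = [-1.0, 3.0, 3.0, -1.0]
Squared diffs: [79.2314, 18.0608, 6.6781, 55.1886]
Distance = sqrt(159.1589) = 12.6158


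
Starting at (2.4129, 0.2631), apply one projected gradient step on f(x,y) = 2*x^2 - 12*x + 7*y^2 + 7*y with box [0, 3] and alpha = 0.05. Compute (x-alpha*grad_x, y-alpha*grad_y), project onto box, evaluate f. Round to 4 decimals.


Step 1: Compute gradient at (2.4129, 0.2631).
grad_x = 2*2*2.4129 - 12 = -2.3484
grad_y = 2*7*0.2631 + 7 = 10.6834
Step 2: Gradient step.
x_raw = 2.4129 - 0.05*-2.3484 = 2.5303
y_raw = 0.2631 - 0.05*10.6834 = -0.2711
Step 3: Project onto [0, 3].
x_proj = clip(2.5303) = 2.5303
y_proj = clip(-0.2711) = 0.0
Step 4: Evaluate f.
f(2.5303, 0.0) = -17.5588


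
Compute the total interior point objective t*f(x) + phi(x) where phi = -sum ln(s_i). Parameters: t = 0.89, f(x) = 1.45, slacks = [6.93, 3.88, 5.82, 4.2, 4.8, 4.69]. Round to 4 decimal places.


Step 1: Compute log-barrier.
ln values: [1.9359, 1.3558, 1.7613, 1.4351, 1.5686, 1.5454]
phi = -(1.9359 + 1.3558 + 1.7613 + 1.4351 + 1.5686 + 1.5454) = -9.6021
Step 2: Compute augmented objective.
t*f(x) = 0.89*1.45 = 1.2905
Total = 1.2905 - 9.6021 = -8.3116


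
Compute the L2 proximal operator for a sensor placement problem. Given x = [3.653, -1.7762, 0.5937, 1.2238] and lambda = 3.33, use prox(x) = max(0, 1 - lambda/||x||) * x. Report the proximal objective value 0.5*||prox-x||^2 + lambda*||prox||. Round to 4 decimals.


Step 1: Compute ||x||.
||x|| = 4.2836
Step 2: Compute scaling factor.
scale = max(0, 1 - 3.33/4.2836) = 0.2226
Step 3: prox(x) = [0.8132, -0.3954, 0.1322, 0.2724]
||prox(x)|| = 0.9536
Step 4: Proximal objective.
0.5*||prox-x||^2 = 5.5445
lambda*||prox|| = 3.1755
Total = 8.72


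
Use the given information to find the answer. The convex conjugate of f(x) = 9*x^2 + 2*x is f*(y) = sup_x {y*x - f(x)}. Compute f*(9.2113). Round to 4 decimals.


f*(y) = sup_x {y*x - a*x^2 - b*x} = sup_x {(y-b)*x - a*x^2}
FOC: (y - b) - 2a*x = 0 => x* = (y - b)/(2a)
x* = (9.2113 - 2)/(2*9) = 0.4006
f*(9.2113) = (y-b)^2/(4a) = (9.2113 - 2)^2/(4*9)
= 52.0028/36 = 1.4445


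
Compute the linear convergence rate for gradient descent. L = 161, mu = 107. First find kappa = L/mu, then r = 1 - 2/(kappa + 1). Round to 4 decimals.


Step 1: Compute the condition number.
kappa = L/mu = 161/107 = 1.5047
Step 2: Compute the convergence rate.
r = 1 - 2/(kappa + 1) = 1 - 2*mu/(L + mu) = (L - mu)/(L + mu) = 54/268 = 0.2015


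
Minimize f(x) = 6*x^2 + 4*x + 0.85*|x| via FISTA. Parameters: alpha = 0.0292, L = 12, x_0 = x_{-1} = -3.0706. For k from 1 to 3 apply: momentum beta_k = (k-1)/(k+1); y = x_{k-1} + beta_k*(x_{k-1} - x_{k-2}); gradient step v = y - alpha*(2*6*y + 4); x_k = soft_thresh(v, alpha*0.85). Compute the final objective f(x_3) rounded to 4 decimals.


FISTA on f(x) = 6*x^2 + 4*x + 0.85*|x|
L = 12, alpha = 0.0292
Iteration 1: beta = 0.0, y = -3.0706 + 0.0*(-3.0706 + 3.0706) = -3.0706
  grad(y) = -32.8472, v = y - alpha*grad = -2.1115
  prox(v) = soft_thresh(-2.1115, 0.0248) = -2.0866
Iteration 2: beta = 0.3333, y = -2.0866 + 0.3333*(-2.0866 + 3.0706) = -1.7587
  grad(y) = -17.1039, v = y - alpha*grad = -1.2592
  prox(v) = soft_thresh(-1.2592, 0.0248) = -1.2344
Iteration 3: beta = 0.5, y = -1.2344 + 0.5*(-1.2344 + 2.0866) = -0.8083
  grad(y) = -5.6994, v = y - alpha*grad = -0.6419
  prox(v) = soft_thresh(-0.6419, 0.0248) = -0.617
f(x_3) = 6*(-0.617)^2 + 4*(-0.617) + 0.85*|-0.617| = 0.3408


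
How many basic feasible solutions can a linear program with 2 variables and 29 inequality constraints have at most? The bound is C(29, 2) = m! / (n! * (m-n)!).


Each vertex corresponds to some choice of n active constraints out of m, so the number of vertices is at most C(m, n) = m! / (n!(m-n)!).
m = 29, n = 2
Numerator: 29 * 28
Denominator: 2! = 2
C(29, 2) = 406


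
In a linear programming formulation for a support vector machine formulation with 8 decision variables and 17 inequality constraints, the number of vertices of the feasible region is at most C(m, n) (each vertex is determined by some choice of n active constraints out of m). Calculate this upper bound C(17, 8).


Each vertex corresponds to some choice of n active constraints out of m, so the number of vertices is at most C(m, n) = m! / (n!(m-n)!).
m = 17, n = 8
Numerator: 17 * 16 * 15 * 14 * 13 * 12 * 11 * 10
Denominator: 8! = 40320
C(17, 8) = 24310


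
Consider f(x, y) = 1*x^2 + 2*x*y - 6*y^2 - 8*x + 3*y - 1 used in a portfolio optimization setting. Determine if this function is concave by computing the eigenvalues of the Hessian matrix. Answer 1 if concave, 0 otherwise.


The Hessian of f(x,y) = 1*x^2 + 2*x*y - 6*y^2 - 8*x + 3*y - 1 is:
H = [[2, 2], [2, -12]]
Trace = 2 - 12 = -10
Determinant = 2*-12 - (2)^2 = -28
Discriminant = (-10)^2 - 4*-28 = 212.0
Eigenvalues: lambda_1 = -12.2801, lambda_2 = 2.2801
The function is not concave.

0


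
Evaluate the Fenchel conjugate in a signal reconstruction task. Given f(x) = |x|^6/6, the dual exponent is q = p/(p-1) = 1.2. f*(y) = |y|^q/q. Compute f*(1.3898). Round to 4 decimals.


The conjugate exponent q satisfies 1/p + 1/q = 1.
p = 6, so q = 6/(6 - 1) = 1.2
|y|^q = 1.3898^1.2 = 1.4844
f*(1.3898) = 1.4844 / 1.2 = 1.237


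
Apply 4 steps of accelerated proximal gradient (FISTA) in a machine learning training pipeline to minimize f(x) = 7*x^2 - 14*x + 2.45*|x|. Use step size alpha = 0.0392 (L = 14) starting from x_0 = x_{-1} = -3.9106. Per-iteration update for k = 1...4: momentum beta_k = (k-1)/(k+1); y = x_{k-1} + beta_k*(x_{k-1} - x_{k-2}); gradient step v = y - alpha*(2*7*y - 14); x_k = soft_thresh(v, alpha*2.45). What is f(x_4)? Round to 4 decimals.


FISTA on f(x) = 7*x^2 - 14*x + 2.45*|x|
L = 14, alpha = 0.0392
Iteration 1: beta = 0.0, y = -3.9106 + 0.0*(-3.9106 + 3.9106) = -3.9106
  grad(y) = -68.7484, v = y - alpha*grad = -1.2157
  prox(v) = soft_thresh(-1.2157, 0.096) = -1.1196
Iteration 2: beta = 0.3333, y = -1.1196 + 0.3333*(-1.1196 + 3.9106) = -0.1893
  grad(y) = -16.6502, v = y - alpha*grad = 0.4634
  prox(v) = soft_thresh(0.4634, 0.096) = 0.3673
Iteration 3: beta = 0.5, y = 0.3673 + 0.5*(0.3673 + 1.1196) = 1.1108
  grad(y) = 1.5517, v = y - alpha*grad = 1.05
  prox(v) = soft_thresh(1.05, 0.096) = 0.954
Iteration 4: beta = 0.6, y = 0.954 + 0.6*(0.954 - 0.3673) = 1.3059
  grad(y) = 4.2832, v = y - alpha*grad = 1.138
  prox(v) = soft_thresh(1.138, 0.096) = 1.042
f(x_4) = 7*1.042^2 - 14*1.042 + 2.45*|1.042| = -4.4348


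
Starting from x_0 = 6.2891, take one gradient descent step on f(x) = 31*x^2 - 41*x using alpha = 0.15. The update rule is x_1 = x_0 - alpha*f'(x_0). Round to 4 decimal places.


We compute the gradient at x_0 and apply the update.
f'(x) = 62*x - 41
f'(6.2891) = 62*6.2891 - 41 = 348.9242
x_1 = 6.2891 - 0.15*348.9242 = -46.0495


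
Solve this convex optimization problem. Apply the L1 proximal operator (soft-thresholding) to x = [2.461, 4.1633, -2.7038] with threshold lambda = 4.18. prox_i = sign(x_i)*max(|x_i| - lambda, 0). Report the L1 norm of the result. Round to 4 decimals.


Soft-thresholding with lambda = 4.18:
prox(2.461) = sign(2.461)*max(|2.461| - 4.18, 0) = 0.0
prox(4.1633) = sign(4.1633)*max(|4.1633| - 4.18, 0) = 0.0
prox(-2.7038) = sign(-2.7038)*max(|-2.7038| - 4.18, 0) = 0.0
prox(x) = [0.0, 0.0, 0.0]
||prox(x)||_1 = 0.0 + 0.0 + 0.0 = 0.0


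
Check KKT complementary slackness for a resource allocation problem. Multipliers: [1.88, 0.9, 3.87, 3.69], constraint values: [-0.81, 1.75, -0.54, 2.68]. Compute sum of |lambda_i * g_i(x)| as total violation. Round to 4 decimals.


KKT complementary slackness check:
lambda_1 * g_1 = 1.88 * -0.81 = -1.5228
lambda_2 * g_2 = 0.9 * 1.75 = 1.575
lambda_3 * g_3 = 3.87 * -0.54 = -2.0898
lambda_4 * g_4 = 3.69 * 2.68 = 9.8892
Total violation = 1.5228 + 1.575 + 2.0898 + 9.8892 = 15.0768


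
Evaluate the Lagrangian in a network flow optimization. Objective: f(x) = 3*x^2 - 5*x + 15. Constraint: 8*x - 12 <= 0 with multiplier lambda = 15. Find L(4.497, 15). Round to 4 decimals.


Step 1: Evaluate f(x).
f(4.497) = 3*4.497^2 - 5*4.497 + 15 = 53.184
Step 2: Evaluate g(x).
g(4.497) = 8*4.497 - 12 = 23.976
Step 3: Compute Lagrangian.
L = 53.184 + 15*23.976 = 412.824


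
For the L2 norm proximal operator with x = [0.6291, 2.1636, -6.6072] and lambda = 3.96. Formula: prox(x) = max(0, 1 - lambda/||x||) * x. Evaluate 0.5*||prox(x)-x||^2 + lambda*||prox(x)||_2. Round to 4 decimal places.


Step 1: Compute ||x||.
||x|| = 6.9808
Step 2: Compute scaling factor.
scale = max(0, 1 - 3.96/6.9808) = 0.4327
Step 3: prox(x) = [0.2722, 0.9363, -2.8591]
||prox(x)|| = 3.0208
Step 4: Proximal objective.
0.5*||prox-x||^2 = 7.8408
lambda*||prox|| = 11.9624
Total = 19.8033


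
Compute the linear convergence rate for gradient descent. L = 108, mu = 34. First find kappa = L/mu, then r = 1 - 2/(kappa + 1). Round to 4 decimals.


Step 1: Compute the condition number.
kappa = L/mu = 108/34 = 3.1765
Step 2: Compute the convergence rate.
r = 1 - 2/(kappa + 1) = 1 - 2*mu/(L + mu) = (L - mu)/(L + mu) = 74/142 = 0.5211


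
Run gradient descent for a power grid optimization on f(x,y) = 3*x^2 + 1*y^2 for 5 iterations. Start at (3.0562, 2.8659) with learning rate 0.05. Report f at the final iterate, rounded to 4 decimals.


Gradient descent on f(x,y) = 3*x^2 + 1*y^2.
Starting point: (3.0562, 2.8659), alpha = 0.05
Step 1: grad_x = 2*3*3.0562 = 18.3372, grad_y = 2*1*2.8659 = 5.7318
  x_1 = 3.0562 - 0.05*18.3372 = 2.1393
  y_1 = 2.8659 - 0.05*5.7318 = 2.5793
Step 2: grad_x = 2*3*2.1393 = 12.836, grad_y = 2*1*2.5793 = 5.1586
  x_2 = 2.1393 - 0.05*12.836 = 1.4975
  y_2 = 2.5793 - 0.05*5.1586 = 2.3214
Step 3: grad_x = 2*3*1.4975 = 8.9852, grad_y = 2*1*2.3214 = 4.6428
  x_3 = 1.4975 - 0.05*8.9852 = 1.0483
  y_3 = 2.3214 - 0.05*4.6428 = 2.0892
Step 4: grad_x = 2*3*1.0483 = 6.2897, grad_y = 2*1*2.0892 = 4.1785
  x_4 = 1.0483 - 0.05*6.2897 = 0.7338
  y_4 = 2.0892 - 0.05*4.1785 = 1.8803
Step 5: grad_x = 2*3*0.7338 = 4.4028, grad_y = 2*1*1.8803 = 3.7606
  x_5 = 0.7338 - 0.05*4.4028 = 0.5137
  y_5 = 1.8803 - 0.05*3.7606 = 1.6923
f(0.5137, 1.6923) = 3*0.5137^2 + 1*1.6923^2 = 3.6554


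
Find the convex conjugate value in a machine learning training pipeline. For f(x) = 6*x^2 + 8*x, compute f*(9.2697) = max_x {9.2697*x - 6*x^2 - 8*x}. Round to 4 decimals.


f*(y) = sup_x {y*x - a*x^2 - b*x} = sup_x {(y-b)*x - a*x^2}
FOC: (y - b) - 2a*x = 0 => x* = (y - b)/(2a)
x* = (9.2697 - 8)/(2*6) = 0.1058
f*(9.2697) = (y-b)^2/(4a) = (9.2697 - 8)^2/(4*6)
= 1.6121/24 = 0.0672


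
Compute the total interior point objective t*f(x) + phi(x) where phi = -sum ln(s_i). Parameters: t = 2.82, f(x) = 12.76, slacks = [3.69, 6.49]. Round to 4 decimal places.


Step 1: Compute log-barrier.
ln values: [1.3056, 1.8703]
phi = -(1.3056 + 1.8703) = -3.1759
Step 2: Compute augmented objective.
t*f(x) = 2.82*12.76 = 35.9832
Total = 35.9832 - 3.1759 = 32.8073


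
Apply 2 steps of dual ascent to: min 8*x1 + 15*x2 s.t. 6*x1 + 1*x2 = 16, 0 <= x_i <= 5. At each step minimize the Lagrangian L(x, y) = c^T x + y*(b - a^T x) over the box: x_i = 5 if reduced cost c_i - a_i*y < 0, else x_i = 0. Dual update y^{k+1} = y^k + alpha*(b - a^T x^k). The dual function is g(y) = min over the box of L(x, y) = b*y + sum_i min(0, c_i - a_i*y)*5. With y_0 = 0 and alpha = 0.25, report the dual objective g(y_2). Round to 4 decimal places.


Dual ascent for LP: min 8*x1 + 15*x2, 6*x1 + 1*x2 = 16, 0 <= x_i <= 5
Step 1: y^k = 0.0, reduced costs: (8.0, 15.0)
  x^k = (0.0, 0.0), subgradient = b - a^T x = 16.0
  y^{k+1} = 0.0 + 0.25*16.0 = 4.0
Step 2: y^k = 4.0, reduced costs: (-16.0, 11.0)
  x^k = (5.0, 0.0), subgradient = b - a^T x = -14.0
  y^{k+1} = 4.0 + 0.25*-14.0 = 0.5
Dual objective at y_2 = 0.5: reduced costs (5.0, 14.5), box minimizer x = (0.0, 0.0)
g(y_2) = b*y + (c1 - a1*y)*x1 + (c2 - a2*y)*x2 = 16*0.5 + 5.0*0.0 + 14.5*0.0 = 8.0 + 0.0 + 0.0 = 8.0
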